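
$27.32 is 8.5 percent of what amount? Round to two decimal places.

$321.41

$27.32 ÷ 0.085 ≈ $321.41.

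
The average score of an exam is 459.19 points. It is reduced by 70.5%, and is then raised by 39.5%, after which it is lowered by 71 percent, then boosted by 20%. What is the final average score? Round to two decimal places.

65.76 points

70.5% decrease: 459.19 × 0.295 = 135.46105.
39.5% increase: 135.46105 × 1.395 = 188.96816475.
Apply the 71% decrease: 188.96816475 × 0.29 = 54.8007677775.
After the 20% increase: 54.8007677775 × 1.2 = 65.760921333 ≈ 65.76.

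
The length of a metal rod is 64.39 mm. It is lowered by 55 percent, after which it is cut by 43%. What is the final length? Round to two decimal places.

After the 55% decrease: 64.39 × 0.45 = 28.9755.
After the 43% decrease: 28.9755 × 0.57 = 16.516035 ≈ 16.52.

16.52 mm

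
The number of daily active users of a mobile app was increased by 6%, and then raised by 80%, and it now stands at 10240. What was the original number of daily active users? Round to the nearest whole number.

5367

Undoing the 80% increase: 10240 ÷ 1.8 ≈ 5688.888889.
Undoing the 6% increase: 5688.888889 ÷ 1.06 ≈ 5367.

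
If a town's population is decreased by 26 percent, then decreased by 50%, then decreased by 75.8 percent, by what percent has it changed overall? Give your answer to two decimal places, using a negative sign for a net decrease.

-91.05%

A 26% decrease multiplies by 0.74.
Then a 50% decrease: 0.74 × 0.5 = 0.37.
Then a 75.8% decrease: 0.37 × 0.242 = 0.08954.
Overall factor 0.08954, i.e. -91.05%.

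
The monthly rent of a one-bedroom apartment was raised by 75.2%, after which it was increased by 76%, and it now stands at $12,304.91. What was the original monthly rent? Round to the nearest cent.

$3,990.54

Undoing the 76% increase: $12,304.91 ÷ 1.76 ≈ $6991.426136.
Undoing the 75.2% increase: $6991.426136 ÷ 1.752 ≈ $3,990.54.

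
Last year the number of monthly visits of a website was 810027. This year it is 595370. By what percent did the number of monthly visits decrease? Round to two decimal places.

Change: 595370 − 810027 = -214657.
Relative to the original: -214657 ÷ 810027 ≈ -26.50%.
So the number of monthly visits decreased by 26.50%.

26.50%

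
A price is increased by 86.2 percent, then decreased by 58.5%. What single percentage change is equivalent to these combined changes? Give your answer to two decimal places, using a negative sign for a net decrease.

-22.73%

An 86.2% increase multiplies by 1.862.
Then a 58.5% decrease: 1.862 × 0.415 = 0.77273.
Overall factor 0.77273, i.e. -22.73%.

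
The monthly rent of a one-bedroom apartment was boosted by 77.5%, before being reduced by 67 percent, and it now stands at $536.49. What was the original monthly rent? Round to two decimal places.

$915.90

The overall multiplier applied was 1.775 × 0.33 = 0.58575.
So the original monthly rent was $536.49 ÷ 0.58575 ≈ $915.90.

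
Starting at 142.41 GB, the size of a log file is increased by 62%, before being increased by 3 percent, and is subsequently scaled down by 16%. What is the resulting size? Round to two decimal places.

62% increase: 142.41 × 1.62 = 230.7042.
3% increase: 230.7042 × 1.03 = 237.625326.
16% decrease: 237.625326 × 0.84 = 199.60527384 ≈ 199.61.

199.61 GB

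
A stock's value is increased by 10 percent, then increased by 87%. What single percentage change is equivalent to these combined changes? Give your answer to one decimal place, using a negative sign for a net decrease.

105.7%

The combined multiplier is 1.1 × 1.87 = 2.057.
That corresponds to an increase of 105.7%.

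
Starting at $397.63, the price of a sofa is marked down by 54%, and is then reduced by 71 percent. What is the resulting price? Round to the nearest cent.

Apply the 54% decrease: $397.63 × 0.46 = $182.9098.
After the 71% decrease: $182.9098 × 0.29 = $53.043842 ≈ $53.04.

$53.04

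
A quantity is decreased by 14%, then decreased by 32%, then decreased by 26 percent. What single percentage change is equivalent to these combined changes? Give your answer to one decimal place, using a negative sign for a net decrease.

The combined multiplier is 0.86 × 0.68 × 0.74 = 0.432752.
That corresponds to a decrease of 56.7%.

-56.7%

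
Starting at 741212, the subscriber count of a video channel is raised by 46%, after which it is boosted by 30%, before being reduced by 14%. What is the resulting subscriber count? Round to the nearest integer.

1209866

46% increase: 741212 × 1.46 = 1082169.52.
After the 30% increase: 1082169.52 × 1.3 = 1406820.376.
Apply the 14% decrease: 1406820.376 × 0.86 = 1209865.52336 ≈ 1209866.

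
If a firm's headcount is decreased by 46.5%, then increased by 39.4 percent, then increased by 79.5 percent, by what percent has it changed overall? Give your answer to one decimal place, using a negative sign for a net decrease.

The combined multiplier is 0.535 × 1.394 × 1.795 = 1.33869305.
That corresponds to an increase of 33.9%.

33.9%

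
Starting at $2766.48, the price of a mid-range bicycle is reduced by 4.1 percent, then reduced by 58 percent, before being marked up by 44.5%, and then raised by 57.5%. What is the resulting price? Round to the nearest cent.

$2535.97

Apply the 4.1% decrease: $2766.48 × 0.959 = $2653.05432.
After the 58% decrease: $2653.05432 × 0.42 = $1114.2828144.
Apply the 44.5% increase: $1114.2828144 × 1.445 = $1610.138666808.
After the 57.5% increase: $1610.138666808 × 1.575 = $2535.9684002226 ≈ $2535.97.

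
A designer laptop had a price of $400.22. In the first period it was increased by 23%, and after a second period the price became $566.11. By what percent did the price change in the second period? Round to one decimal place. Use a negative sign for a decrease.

After the first period: $400.22 × 1.23 = $492.2706.
Second-period multiplier: $566.11 ÷ $492.2706 ≈ 1.15.
That is a change of 15.0%.

15.0%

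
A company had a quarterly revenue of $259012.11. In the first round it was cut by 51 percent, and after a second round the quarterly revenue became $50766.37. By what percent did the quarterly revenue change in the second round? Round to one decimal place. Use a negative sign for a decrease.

After the first round: $259012.11 × 0.49 = $126915.9339.
Second-round multiplier: $50766.37 ÷ $126915.9339 ≈ 0.4.
That is a change of -60.0%.

-60.0%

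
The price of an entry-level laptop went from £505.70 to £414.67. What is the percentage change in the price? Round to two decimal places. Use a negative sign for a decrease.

Change: £414.67 − £505.70 = -£91.03.
Relative to the original: -£91.03 ÷ £505.70 ≈ -18.00%.

-18.00%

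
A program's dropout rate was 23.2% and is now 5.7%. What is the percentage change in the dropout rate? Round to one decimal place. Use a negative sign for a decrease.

The change is 5.7 − 23.2 = -17.5 percentage points.
Relative to the original 23.2%, that is -17.5 ÷ 23.2 ≈ -75.4%.

-75.4%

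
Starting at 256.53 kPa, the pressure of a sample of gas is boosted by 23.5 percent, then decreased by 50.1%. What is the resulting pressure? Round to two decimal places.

158.09 kPa

Each change multiplies by a factor: 1.235 × 0.499 = 0.616265.
256.53 × 0.616265 = 158.09046045 ≈ 158.09.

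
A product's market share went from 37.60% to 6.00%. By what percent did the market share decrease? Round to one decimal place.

The change is 6.00 − 37.60 = -31.60 percentage points.
Relative to the original 37.60%, that is -31.60 ÷ 37.60 ≈ -84.0%.
So the market share fell by 84.0%.

84.0%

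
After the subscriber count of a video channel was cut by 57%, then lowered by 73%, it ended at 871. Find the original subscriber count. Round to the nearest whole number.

7,502

Undoing the 73% decrease: 871 ÷ 0.27 ≈ 3225.925926.
Undoing the 57% decrease: 3225.925926 ÷ 0.43 ≈ 7,502.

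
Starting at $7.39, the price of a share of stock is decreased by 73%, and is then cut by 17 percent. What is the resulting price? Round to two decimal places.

Apply the 73% decrease: $7.39 × 0.27 = $1.9953.
Apply the 17% decrease: $1.9953 × 0.83 = $1.656099 ≈ $1.66.

$1.66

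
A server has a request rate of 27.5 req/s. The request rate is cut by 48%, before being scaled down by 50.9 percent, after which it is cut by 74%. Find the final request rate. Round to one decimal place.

Apply the 48% decrease: 27.5 × 0.52 = 14.3.
Apply the 50.9% decrease: 14.3 × 0.491 = 7.0213.
After the 74% decrease: 7.0213 × 0.26 = 1.825538 ≈ 1.8.

1.8 req/s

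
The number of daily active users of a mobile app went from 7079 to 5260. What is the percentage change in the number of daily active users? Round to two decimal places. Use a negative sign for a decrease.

-25.70%

Change: 5260 − 7079 = -1819.
Relative to the original: -1819 ÷ 7079 ≈ -25.70%.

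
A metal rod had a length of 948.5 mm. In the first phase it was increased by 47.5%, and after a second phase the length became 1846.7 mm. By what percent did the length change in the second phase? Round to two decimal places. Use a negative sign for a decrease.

32.00%

After the first phase: 948.5 × 1.475 = 1399.0375.
Second-phase multiplier: 1846.7 ÷ 1399.0375 ≈ 1.319979.
That is a change of 32.00%.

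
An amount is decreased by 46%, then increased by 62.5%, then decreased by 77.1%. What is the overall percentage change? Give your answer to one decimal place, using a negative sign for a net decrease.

A 46% decrease multiplies by 0.54.
Then a 62.5% increase: 0.54 × 1.625 = 0.8775.
Then a 77.1% decrease: 0.8775 × 0.229 = 0.2009475.
Overall factor 0.2009475, i.e. -79.9%.

-79.9%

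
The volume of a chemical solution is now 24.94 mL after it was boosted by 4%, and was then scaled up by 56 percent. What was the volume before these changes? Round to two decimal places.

Undoing the 56% increase: 24.94 ÷ 1.56 ≈ 15.987179.
Undoing the 4% increase: 15.987179 ÷ 1.04 ≈ 15.37 mL.

15.37 mL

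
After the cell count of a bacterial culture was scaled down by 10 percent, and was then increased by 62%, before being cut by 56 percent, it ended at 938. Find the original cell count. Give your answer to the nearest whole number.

Undoing the 56% decrease: 938 ÷ 0.44 ≈ 2131.818182.
Undoing the 62% increase: 2131.818182 ÷ 1.62 ≈ 1315.937149.
Undoing the 10% decrease: 1315.937149 ÷ 0.9 ≈ 1,462.

1,462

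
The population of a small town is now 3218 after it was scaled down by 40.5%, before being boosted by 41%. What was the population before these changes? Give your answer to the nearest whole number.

The overall multiplier applied was 0.595 × 1.41 = 0.83895.
So the original population was 3218 ÷ 0.83895 ≈ 3836.

3836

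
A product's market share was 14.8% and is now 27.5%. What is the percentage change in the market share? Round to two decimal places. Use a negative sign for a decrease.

85.81%

The change is 27.5 − 14.8 = 12.7 percentage points.
Relative to the original 14.8%, that is 12.7 ÷ 14.8 ≈ 85.81%.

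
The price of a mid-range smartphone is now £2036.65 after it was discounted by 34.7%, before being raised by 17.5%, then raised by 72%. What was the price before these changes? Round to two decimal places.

£1543.25

The overall multiplier applied was 0.653 × 1.175 × 1.72 = 1.319713.
So the original price was £2036.65 ÷ 1.319713 ≈ £1543.25.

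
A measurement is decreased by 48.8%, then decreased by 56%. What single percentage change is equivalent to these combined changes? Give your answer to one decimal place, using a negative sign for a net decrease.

-77.5%

A 48.8% decrease multiplies by 0.512.
Then a 56% decrease: 0.512 × 0.44 = 0.22528.
Overall factor 0.22528, i.e. -77.5%.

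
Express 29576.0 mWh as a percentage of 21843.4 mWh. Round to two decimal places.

29576.0 mWh ÷ 21843.4 mWh ≈ 135.40%.

135.40%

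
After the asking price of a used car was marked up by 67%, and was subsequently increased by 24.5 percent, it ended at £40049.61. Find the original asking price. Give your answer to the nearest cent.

Undoing the 24.5% increase: £40049.61 ÷ 1.245 ≈ £32168.361446.
Undoing the 67% increase: £32168.361446 ÷ 1.67 ≈ £19262.49.

£19262.49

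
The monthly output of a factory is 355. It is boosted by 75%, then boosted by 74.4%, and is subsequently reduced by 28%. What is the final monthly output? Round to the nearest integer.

75% increase: 355 × 1.75 = 621.25.
After the 74.4% increase: 621.25 × 1.744 = 1083.46.
28% decrease: 1083.46 × 0.72 = 780.0912 ≈ 780.

780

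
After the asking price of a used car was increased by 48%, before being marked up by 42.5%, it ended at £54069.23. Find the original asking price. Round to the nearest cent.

Undoing the 42.5% increase: £54069.23 ÷ 1.425 ≈ £37943.319298.
Undoing the 48% increase: £37943.319298 ÷ 1.48 ≈ £25637.38.

£25637.38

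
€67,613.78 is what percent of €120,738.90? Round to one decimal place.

€67,613.78 ÷ €120,738.90 ≈ 56.0%.

56.0%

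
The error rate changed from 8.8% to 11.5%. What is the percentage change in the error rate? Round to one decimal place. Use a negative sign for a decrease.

The change is 11.5 − 8.8 = 2.7 percentage points.
Relative to the original 8.8%, that is 2.7 ÷ 8.8 ≈ 30.7%.

30.7%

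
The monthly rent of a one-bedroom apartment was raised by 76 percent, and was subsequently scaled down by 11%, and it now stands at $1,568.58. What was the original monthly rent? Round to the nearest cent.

The overall multiplier applied was 1.76 × 0.89 = 1.5664.
So the original monthly rent was $1,568.58 ÷ 1.5664 ≈ $1,001.39.

$1,001.39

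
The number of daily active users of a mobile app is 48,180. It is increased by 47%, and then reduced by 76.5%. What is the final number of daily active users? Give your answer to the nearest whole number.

After the 47% increase: 48,180 × 1.47 = 70824.6.
76.5% decrease: 70824.6 × 0.235 = 16643.781 ≈ 16,644.

16,644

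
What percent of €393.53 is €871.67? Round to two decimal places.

221.50%

€871.67 ÷ €393.53 ≈ 221.50%.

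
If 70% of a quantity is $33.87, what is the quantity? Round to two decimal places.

$33.87 ÷ 0.7 ≈ $48.39.

$48.39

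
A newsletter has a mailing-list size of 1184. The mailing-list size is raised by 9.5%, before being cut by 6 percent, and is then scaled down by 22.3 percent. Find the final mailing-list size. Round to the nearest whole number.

Apply the 9.5% increase: 1184 × 1.095 = 1296.48.
6% decrease: 1296.48 × 0.94 = 1218.6912.
22.3% decrease: 1218.6912 × 0.777 = 946.9230624 ≈ 947.

947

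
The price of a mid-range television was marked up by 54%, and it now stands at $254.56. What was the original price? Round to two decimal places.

$165.30

The overall multiplier applied was 1.54.
So the original price was $254.56 ÷ 1.54 ≈ $165.30.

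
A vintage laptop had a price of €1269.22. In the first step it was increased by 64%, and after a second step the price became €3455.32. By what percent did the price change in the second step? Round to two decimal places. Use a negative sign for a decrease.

After the first step: €1269.22 × 1.64 = €2081.5208.
Second-step multiplier: €3455.32 ÷ €2081.5208 ≈ 1.659998.
That is a change of 66.00%.

66.00%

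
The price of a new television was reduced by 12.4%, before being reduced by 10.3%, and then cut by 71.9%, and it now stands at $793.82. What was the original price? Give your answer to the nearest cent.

$3,595.17

The overall multiplier applied was 0.876 × 0.897 × 0.281 = 0.220801932.
So the original price was $793.82 ÷ 0.220801932 ≈ $3,595.17.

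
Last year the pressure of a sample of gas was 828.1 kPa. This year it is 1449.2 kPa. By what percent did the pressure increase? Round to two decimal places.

Change: 1449.2 − 828.1 = 621.1.
Relative to the original: 621.1 ÷ 828.1 ≈ 75.00%.
So the pressure increased by 75.00%.

75.00%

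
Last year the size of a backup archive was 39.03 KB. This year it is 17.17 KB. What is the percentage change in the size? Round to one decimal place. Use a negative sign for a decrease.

Change: 17.17 − 39.03 = -21.86.
Relative to the original: -21.86 ÷ 39.03 ≈ -56.0%.

-56.0%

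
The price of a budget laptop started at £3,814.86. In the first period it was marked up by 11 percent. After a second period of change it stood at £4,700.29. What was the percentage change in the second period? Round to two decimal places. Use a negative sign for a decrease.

11.00%

After the first period: £3,814.86 × 1.11 = £4234.4946.
Second-period multiplier: £4,700.29 ÷ £4234.4946 ≈ 1.11.
That is a change of 11.00%.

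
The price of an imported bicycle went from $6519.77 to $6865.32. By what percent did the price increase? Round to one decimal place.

Change: $6865.32 − $6519.77 = $345.55.
Relative to the original: $345.55 ÷ $6519.77 ≈ 5.3%.
So the price increased by 5.3%.

5.3%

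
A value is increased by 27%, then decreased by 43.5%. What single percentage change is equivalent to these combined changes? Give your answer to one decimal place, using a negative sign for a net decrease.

A 27% increase multiplies by 1.27.
Then a 43.5% decrease: 1.27 × 0.565 = 0.71755.
Overall factor 0.71755, i.e. -28.2%.

-28.2%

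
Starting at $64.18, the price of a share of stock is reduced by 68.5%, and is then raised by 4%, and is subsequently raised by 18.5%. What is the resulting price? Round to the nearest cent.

$24.92

Each change multiplies by a factor: 0.315 × 1.04 × 1.185 = 0.388206.
$64.18 × 0.388206 = $24.91506108 ≈ $24.92.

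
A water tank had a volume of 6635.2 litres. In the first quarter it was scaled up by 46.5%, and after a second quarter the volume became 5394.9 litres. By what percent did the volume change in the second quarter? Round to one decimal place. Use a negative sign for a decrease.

After the first quarter: 6635.2 × 1.465 = 9720.568.
Second-quarter multiplier: 5394.9 ÷ 9720.568 ≈ 0.555.
That is a change of -44.5%.

-44.5%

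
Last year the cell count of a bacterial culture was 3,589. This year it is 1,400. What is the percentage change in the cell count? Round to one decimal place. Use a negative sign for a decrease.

-61.0%

Change: 1,400 − 3,589 = -2,189.
Relative to the original: -2,189 ÷ 3,589 ≈ -61.0%.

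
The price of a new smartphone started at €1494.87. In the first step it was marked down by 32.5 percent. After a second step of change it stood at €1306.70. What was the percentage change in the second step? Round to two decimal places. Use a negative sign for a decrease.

29.50%

After the first step: €1494.87 × 0.675 = €1009.03725.
Second-step multiplier: €1306.70 ÷ €1009.03725 ≈ 1.294997.
That is a change of 29.50%.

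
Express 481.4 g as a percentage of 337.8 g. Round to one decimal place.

481.4 g ÷ 337.8 g ≈ 142.5%.

142.5%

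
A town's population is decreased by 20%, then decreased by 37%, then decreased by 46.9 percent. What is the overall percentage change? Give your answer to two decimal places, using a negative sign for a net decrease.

The combined multiplier is 0.8 × 0.63 × 0.531 = 0.267624.
That corresponds to a decrease of 73.24%.

-73.24%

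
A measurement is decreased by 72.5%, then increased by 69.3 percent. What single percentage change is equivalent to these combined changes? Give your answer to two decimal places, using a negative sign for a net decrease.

-53.44%

The combined multiplier is 0.275 × 1.693 = 0.465575.
That corresponds to a decrease of 53.44%.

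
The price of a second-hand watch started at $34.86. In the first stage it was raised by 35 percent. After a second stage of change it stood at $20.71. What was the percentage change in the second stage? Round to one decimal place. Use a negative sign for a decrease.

After the first stage: $34.86 × 1.35 = $47.061.
Second-stage multiplier: $20.71 ÷ $47.061 ≈ 0.44007.
That is a change of -56.0%.

-56.0%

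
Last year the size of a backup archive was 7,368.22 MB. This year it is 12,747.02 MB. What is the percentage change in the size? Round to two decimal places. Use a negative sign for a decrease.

73.00%

Change: 12,747.02 − 7,368.22 = 5,378.80.
Relative to the original: 5,378.80 ÷ 7,368.22 ≈ 73.00%.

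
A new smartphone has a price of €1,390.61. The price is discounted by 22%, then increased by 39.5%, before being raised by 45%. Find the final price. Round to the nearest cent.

€2,194.03

Apply the 22% decrease: €1,390.61 × 0.78 = €1084.6758.
Apply the 39.5% increase: €1084.6758 × 1.395 = €1513.122741.
Apply the 45% increase: €1513.122741 × 1.45 = €2194.02797445 ≈ €2,194.03.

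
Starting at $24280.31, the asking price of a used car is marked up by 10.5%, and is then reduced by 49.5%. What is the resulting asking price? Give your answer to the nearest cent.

$13549.02

Each change multiplies by a factor: 1.105 × 0.505 = 0.558025.
$24280.31 × 0.558025 = $13549.01998775 ≈ $13549.02.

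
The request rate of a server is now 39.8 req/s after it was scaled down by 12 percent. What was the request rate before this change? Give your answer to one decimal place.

The overall multiplier applied was 0.88.
So the original request rate was 39.8 ÷ 0.88 ≈ 45.2 req/s.

45.2 req/s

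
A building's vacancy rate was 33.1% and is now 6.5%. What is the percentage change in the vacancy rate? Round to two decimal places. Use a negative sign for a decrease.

The change is 6.5 − 33.1 = -26.6 percentage points.
Relative to the original 33.1%, that is -26.6 ÷ 33.1 ≈ -80.36%.

-80.36%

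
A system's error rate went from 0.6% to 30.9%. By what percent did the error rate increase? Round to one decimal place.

The change is 30.9 − 0.6 = 30.3 percentage points.
Relative to the original 0.6%, that is 30.3 ÷ 0.6 = 5050.0%.
So the error rate rose by 5050.0%.

5050.0%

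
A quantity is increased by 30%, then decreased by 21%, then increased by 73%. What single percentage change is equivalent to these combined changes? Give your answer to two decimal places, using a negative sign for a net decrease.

77.67%

A 30% increase multiplies by 1.3.
Then a 21% decrease: 1.3 × 0.79 = 1.027.
Then a 73% increase: 1.027 × 1.73 = 1.77671.
Overall factor 1.77671, i.e. 77.67%.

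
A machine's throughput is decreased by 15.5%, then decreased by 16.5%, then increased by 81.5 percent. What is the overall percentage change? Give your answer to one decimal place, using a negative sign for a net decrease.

The combined multiplier is 0.845 × 0.835 × 1.815 = 1.280618625.
That corresponds to an increase of 28.1%.

28.1%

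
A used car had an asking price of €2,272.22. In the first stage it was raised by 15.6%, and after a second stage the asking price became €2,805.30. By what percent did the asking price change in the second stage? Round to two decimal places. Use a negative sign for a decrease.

6.80%

After the first stage: €2,272.22 × 1.156 = €2626.68632.
Second-stage multiplier: €2,805.30 ÷ €2626.68632 ≈ 1.068.
That is a change of 6.80%.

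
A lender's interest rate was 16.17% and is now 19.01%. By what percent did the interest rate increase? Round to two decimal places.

17.56%

The change is 19.01 − 16.17 = 2.84 percentage points.
Relative to the original 16.17%, that is 2.84 ÷ 16.17 ≈ 17.56%.
So the interest rate rose by 17.56%.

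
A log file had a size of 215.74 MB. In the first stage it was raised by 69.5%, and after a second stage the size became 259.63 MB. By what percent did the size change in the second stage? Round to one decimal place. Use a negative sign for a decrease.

-29.0%

After the first stage: 215.74 × 1.695 = 365.6793.
Second-stage multiplier: 259.63 ÷ 365.6793 ≈ 0.70999.
That is a change of -29.0%.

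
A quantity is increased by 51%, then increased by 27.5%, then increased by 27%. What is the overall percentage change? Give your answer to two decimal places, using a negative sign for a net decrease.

A 51% increase multiplies by 1.51.
Then a 27.5% increase: 1.51 × 1.275 = 1.92525.
Then a 27% increase: 1.92525 × 1.27 = 2.4450675.
Overall factor 2.4450675, i.e. 144.51%.

144.51%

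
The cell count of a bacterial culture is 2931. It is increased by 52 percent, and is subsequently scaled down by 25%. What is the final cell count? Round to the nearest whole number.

3341

52% increase: 2931 × 1.52 = 4455.12.
Apply the 25% decrease: 4455.12 × 0.75 = 3341.34 ≈ 3341.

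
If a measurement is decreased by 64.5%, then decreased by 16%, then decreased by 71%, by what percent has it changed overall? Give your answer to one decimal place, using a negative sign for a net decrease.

The combined multiplier is 0.355 × 0.84 × 0.29 = 0.086478.
That corresponds to a decrease of 91.4%.

-91.4%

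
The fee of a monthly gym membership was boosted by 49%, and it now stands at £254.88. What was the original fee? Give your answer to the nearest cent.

The overall multiplier applied was 1.49.
So the original fee was £254.88 ÷ 1.49 ≈ £171.06.

£171.06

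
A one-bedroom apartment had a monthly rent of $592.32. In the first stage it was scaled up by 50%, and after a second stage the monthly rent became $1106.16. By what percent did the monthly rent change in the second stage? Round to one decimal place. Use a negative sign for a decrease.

After the first stage: $592.32 × 1.5 = $888.48.
Second-stage multiplier: $1106.16 ÷ $888.48 ≈ 1.245.
That is a change of 24.5%.

24.5%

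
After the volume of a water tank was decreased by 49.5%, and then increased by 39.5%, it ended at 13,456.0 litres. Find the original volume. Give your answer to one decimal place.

19,100.7 litres

The overall multiplier applied was 0.505 × 1.395 = 0.704475.
So the original volume was 13,456.0 ÷ 0.704475 ≈ 19,100.7 litres.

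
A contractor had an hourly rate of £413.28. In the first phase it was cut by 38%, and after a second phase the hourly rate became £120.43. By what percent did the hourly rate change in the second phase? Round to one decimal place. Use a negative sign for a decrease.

-53.0%

After the first phase: £413.28 × 0.62 = £256.2336.
Second-phase multiplier: £120.43 ÷ £256.2336 ≈ 0.47.
That is a change of -53.0%.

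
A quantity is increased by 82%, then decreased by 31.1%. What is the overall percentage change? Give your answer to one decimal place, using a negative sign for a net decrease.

25.4%

An 82% increase multiplies by 1.82.
Then a 31.1% decrease: 1.82 × 0.689 = 1.25398.
Overall factor 1.25398, i.e. 25.4%.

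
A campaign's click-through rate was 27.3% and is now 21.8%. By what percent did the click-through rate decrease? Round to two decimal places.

The change is 21.8 − 27.3 = -5.5 percentage points.
Relative to the original 27.3%, that is -5.5 ÷ 27.3 ≈ -20.15%.
So the click-through rate fell by 20.15%.

20.15%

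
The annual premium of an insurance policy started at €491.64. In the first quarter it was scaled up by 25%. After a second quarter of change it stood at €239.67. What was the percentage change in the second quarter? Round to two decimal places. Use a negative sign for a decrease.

-61.00%

After the first quarter: €491.64 × 1.25 = €614.55.
Second-quarter multiplier: €239.67 ÷ €614.55 ≈ 0.389993.
That is a change of -61.00%.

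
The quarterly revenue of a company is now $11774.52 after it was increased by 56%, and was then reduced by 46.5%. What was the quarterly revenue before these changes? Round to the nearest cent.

$14107.98

Undoing the 46.5% decrease: $11774.52 ÷ 0.535 ≈ $22008.448598.
Undoing the 56% increase: $22008.448598 ÷ 1.56 ≈ $14107.98.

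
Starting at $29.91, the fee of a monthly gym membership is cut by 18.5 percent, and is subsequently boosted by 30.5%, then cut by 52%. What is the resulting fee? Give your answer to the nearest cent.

18.5% decrease: $29.91 × 0.815 = $24.37665.
After the 30.5% increase: $24.37665 × 1.305 = $31.81152825.
After the 52% decrease: $31.81152825 × 0.48 = $15.26953356 ≈ $15.27.

$15.27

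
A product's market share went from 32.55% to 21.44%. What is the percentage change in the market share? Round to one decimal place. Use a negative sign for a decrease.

The change is 21.44 − 32.55 = -11.11 percentage points.
Relative to the original 32.55%, that is -11.11 ÷ 32.55 ≈ -34.1%.

-34.1%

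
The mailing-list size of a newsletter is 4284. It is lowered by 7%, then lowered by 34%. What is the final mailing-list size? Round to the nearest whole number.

After the 7% decrease: 4284 × 0.93 = 3984.12.
34% decrease: 3984.12 × 0.66 = 2629.5192 ≈ 2630.

2630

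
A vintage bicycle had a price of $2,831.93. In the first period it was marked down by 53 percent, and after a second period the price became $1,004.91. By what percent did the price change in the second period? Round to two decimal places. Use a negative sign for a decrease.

After the first period: $2,831.93 × 0.47 = $1331.0071.
Second-period multiplier: $1,004.91 ÷ $1331.0071 ≈ 0.755.
That is a change of -24.50%.

-24.50%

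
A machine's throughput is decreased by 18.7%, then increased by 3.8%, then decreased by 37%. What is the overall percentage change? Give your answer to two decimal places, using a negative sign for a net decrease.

-46.83%

An 18.7% decrease multiplies by 0.813.
Then a 3.8% increase: 0.813 × 1.038 = 0.843894.
Then a 37% decrease: 0.843894 × 0.63 = 0.53165322.
Overall factor 0.53165322, i.e. -46.83%.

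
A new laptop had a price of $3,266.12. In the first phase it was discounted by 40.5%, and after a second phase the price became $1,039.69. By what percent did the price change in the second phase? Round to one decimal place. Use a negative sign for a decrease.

After the first phase: $3,266.12 × 0.595 = $1943.3414.
Second-phase multiplier: $1,039.69 ÷ $1943.3414 ≈ 0.535.
That is a change of -46.5%.

-46.5%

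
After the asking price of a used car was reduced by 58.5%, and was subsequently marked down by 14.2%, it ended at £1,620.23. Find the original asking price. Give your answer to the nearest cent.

The overall multiplier applied was 0.415 × 0.858 = 0.35607.
So the original asking price was £1,620.23 ÷ 0.35607 ≈ £4,550.31.

£4,550.31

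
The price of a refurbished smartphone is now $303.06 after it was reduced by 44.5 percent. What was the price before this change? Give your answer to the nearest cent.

$546.05

The overall multiplier applied was 0.555.
So the original price was $303.06 ÷ 0.555 ≈ $546.05.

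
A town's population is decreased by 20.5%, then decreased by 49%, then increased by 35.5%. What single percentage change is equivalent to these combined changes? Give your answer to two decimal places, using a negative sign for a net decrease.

-45.06%

The combined multiplier is 0.795 × 0.51 × 1.355 = 0.54938475.
That corresponds to a decrease of 45.06%.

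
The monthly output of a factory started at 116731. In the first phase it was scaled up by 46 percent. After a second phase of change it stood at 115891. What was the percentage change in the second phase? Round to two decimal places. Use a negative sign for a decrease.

After the first phase: 116731 × 1.46 = 170427.26.
Second-phase multiplier: 115891 ÷ 170427.26 ≈ 0.680003.
That is a change of -32.00%.

-32.00%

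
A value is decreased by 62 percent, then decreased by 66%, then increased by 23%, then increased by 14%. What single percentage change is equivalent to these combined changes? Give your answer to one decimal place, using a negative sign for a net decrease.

The combined multiplier is 0.38 × 0.34 × 1.23 × 1.14 = 0.18116424.
That corresponds to a decrease of 81.9%.

-81.9%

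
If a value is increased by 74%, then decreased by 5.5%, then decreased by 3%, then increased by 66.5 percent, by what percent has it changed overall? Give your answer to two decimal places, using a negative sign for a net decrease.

165.56%

The combined multiplier is 1.74 × 0.945 × 0.97 × 1.665 = 2.655626715.
That corresponds to an increase of 165.56%.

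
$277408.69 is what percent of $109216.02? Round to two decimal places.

$277408.69 ÷ $109216.02 ≈ 254.00%.

254.00%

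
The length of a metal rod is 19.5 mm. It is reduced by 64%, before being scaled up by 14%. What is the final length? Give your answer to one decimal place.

Each change multiplies by a factor: 0.36 × 1.14 = 0.4104.
19.5 × 0.4104 = 8.0028 ≈ 8.0.

8.0 mm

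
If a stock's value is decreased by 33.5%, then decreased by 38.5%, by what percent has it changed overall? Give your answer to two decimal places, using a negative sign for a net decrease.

The combined multiplier is 0.665 × 0.615 = 0.408975.
That corresponds to a decrease of 59.10%.

-59.10%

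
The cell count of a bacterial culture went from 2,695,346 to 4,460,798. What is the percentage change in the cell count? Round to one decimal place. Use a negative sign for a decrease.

65.5%

Change: 4,460,798 − 2,695,346 = 1,765,452.
Relative to the original: 1,765,452 ÷ 2,695,346 ≈ 65.5%.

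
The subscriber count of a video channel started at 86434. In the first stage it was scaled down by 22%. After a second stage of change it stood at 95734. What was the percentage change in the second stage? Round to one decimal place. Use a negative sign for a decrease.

42.0%

After the first stage: 86434 × 0.78 = 67418.52.
Second-stage multiplier: 95734 ÷ 67418.52 ≈ 1.42.
That is a change of 42.0%.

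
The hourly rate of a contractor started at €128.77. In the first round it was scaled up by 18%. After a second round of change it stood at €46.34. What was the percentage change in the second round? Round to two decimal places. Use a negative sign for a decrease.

-69.50%

After the first round: €128.77 × 1.18 = €151.9486.
Second-round multiplier: €46.34 ÷ €151.9486 ≈ 0.304972.
That is a change of -69.50%.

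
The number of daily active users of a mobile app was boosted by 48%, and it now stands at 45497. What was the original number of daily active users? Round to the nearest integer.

The overall multiplier applied was 1.48.
So the original number of daily active users was 45497 ÷ 1.48 ≈ 30741.

30741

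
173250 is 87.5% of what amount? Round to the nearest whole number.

198000

173250 ÷ 0.875 = 198000.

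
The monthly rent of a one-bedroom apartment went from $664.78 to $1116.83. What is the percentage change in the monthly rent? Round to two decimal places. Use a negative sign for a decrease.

Change: $1116.83 − $664.78 = $452.05.
Relative to the original: $452.05 ÷ $664.78 ≈ 68.00%.

68.00%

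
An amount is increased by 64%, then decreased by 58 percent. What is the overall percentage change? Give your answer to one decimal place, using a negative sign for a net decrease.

The combined multiplier is 1.64 × 0.42 = 0.6888.
That corresponds to a decrease of 31.1%.

-31.1%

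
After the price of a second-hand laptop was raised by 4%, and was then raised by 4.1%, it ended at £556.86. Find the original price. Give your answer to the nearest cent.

Undoing the 4.1% increase: £556.86 ÷ 1.041 ≈ £534.927954.
Undoing the 4% increase: £534.927954 ÷ 1.04 ≈ £514.35.

£514.35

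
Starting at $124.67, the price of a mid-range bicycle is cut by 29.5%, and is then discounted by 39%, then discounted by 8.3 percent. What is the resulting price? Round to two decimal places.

$49.16

Apply the 29.5% decrease: $124.67 × 0.705 = $87.89235.
Apply the 39% decrease: $87.89235 × 0.61 = $53.6143335.
8.3% decrease: $53.6143335 × 0.917 = $49.1643438195 ≈ $49.16.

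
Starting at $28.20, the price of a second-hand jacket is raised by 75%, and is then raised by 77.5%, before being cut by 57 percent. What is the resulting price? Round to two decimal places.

Each change multiplies by a factor: 1.75 × 1.775 × 0.43 = 1.3356875.
$28.20 × 1.3356875 = $37.6663875 ≈ $37.67.

$37.67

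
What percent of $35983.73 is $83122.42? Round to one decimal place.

$83122.42 ÷ $35983.73 ≈ 231.0%.

231.0%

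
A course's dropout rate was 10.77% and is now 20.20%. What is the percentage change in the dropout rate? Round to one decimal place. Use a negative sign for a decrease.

The change is 20.20 − 10.77 = 9.43 percentage points.
Relative to the original 10.77%, that is 9.43 ÷ 10.77 ≈ 87.6%.

87.6%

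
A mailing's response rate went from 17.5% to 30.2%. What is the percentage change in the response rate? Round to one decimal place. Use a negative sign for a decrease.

The change is 30.2 − 17.5 = 12.7 percentage points.
Relative to the original 17.5%, that is 12.7 ÷ 17.5 ≈ 72.6%.

72.6%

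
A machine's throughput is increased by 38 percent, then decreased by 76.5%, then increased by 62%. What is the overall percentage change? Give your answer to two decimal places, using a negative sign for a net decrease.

-47.46%

A 38% increase multiplies by 1.38.
Then a 76.5% decrease: 1.38 × 0.235 = 0.3243.
Then a 62% increase: 0.3243 × 1.62 = 0.525366.
Overall factor 0.525366, i.e. -47.46%.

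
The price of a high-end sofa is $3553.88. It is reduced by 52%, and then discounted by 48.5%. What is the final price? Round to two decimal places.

Each change multiplies by a factor: 0.48 × 0.515 = 0.2472.
$3553.88 × 0.2472 = $878.519136 ≈ $878.52.

$878.52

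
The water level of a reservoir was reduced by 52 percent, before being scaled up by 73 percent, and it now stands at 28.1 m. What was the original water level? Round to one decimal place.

33.8 m

The overall multiplier applied was 0.48 × 1.73 = 0.8304.
So the original water level was 28.1 ÷ 0.8304 ≈ 33.8 m.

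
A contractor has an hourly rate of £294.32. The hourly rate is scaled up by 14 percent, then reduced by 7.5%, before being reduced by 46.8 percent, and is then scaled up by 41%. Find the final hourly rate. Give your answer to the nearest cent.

£232.81

Apply the 14% increase: £294.32 × 1.14 = £335.5248.
After the 7.5% decrease: £335.5248 × 0.925 = £310.36044.
After the 46.8% decrease: £310.36044 × 0.532 = £165.11175408.
41% increase: £165.11175408 × 1.41 = £232.8075732528 ≈ £232.81.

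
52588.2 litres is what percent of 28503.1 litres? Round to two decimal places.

52588.2 litres ÷ 28503.1 litres ≈ 184.50%.

184.50%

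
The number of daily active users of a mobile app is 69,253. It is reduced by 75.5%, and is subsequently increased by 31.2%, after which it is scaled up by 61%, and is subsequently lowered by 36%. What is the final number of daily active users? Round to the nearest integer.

22,937

75.5% decrease: 69,253 × 0.245 = 16966.985.
31.2% increase: 16966.985 × 1.312 = 22260.68432.
61% increase: 22260.68432 × 1.61 = 35839.7017552.
After the 36% decrease: 35839.7017552 × 0.64 = 22937.409123328 ≈ 22,937.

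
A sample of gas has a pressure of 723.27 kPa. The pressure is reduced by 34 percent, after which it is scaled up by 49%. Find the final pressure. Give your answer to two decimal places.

711.26 kPa

Apply the 34% decrease: 723.27 × 0.66 = 477.3582.
49% increase: 477.3582 × 1.49 = 711.263718 ≈ 711.26.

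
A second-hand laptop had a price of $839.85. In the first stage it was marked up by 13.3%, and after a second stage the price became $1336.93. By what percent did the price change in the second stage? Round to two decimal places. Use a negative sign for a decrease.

After the first stage: $839.85 × 1.133 = $951.55005.
Second-stage multiplier: $1336.93 ÷ $951.55005 ≈ 1.405002.
That is a change of 40.50%.

40.50%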